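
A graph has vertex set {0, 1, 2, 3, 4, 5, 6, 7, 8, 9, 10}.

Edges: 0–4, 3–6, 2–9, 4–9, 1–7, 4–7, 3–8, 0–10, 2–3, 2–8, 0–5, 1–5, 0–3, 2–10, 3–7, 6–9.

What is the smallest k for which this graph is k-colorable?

2, 3, 8 are pairwise adjacent, so at least 3 colors are needed.
3 colors suffice: color a → {3, 4, 5, 10}; color b → {0, 2, 6, 7}; color c → {1, 8, 9}. Every edge joins two different colors.

3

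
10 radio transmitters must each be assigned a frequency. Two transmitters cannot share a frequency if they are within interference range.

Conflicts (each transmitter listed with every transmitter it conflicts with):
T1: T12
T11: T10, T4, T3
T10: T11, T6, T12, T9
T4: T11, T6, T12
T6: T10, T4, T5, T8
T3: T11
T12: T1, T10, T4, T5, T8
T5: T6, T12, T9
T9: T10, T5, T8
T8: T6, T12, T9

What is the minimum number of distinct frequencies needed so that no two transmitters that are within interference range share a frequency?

T12 and T8 conflict, so at least 2 frequencies are needed.
A valid assignment using 2 frequencies: T1=2, T11=1, T10=2, T4=2, T6=1, T3=2, T12=1, T5=2, T9=1, T8=2. No two conflicting transmitters share a frequency.

2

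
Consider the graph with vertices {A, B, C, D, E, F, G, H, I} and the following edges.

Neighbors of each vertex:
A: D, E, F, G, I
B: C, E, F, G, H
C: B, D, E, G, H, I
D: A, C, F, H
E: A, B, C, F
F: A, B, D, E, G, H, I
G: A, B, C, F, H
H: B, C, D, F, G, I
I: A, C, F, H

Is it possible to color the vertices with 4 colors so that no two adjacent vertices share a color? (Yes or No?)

Yes

The chromatic number is 4. B, C, G, H are pairwise adjacent (a clique of size 4), so at least 4 colors are needed.
4 colors suffice: color 1 → {C, F}; color 2 → {A, H}; color 3 → {D, E, G, I}; color 4 → {B}.
That is already a proper 4-coloring.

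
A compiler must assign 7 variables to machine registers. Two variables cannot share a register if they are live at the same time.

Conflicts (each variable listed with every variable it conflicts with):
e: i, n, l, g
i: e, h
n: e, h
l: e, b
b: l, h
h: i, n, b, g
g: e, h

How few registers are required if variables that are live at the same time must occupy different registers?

The cycle e-i-h-b-l-e has odd length 5, so it cannot be 2-colored; at least 3 registers are needed.
3 registers suffice: register 1 → {e, h}; register 2 → {i, n, l, g}; register 3 → {b}. Every pair that conflicts lands in different registers.

3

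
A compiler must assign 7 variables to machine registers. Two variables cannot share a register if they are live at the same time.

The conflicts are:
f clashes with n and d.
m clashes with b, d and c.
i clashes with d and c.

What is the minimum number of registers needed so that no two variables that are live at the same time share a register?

f and d conflict, so at least 2 registers are needed.
2 registers suffice: register 1 → {f, m, i}; register 2 → {b, n, d, c}. Each listed conflict is separated.

2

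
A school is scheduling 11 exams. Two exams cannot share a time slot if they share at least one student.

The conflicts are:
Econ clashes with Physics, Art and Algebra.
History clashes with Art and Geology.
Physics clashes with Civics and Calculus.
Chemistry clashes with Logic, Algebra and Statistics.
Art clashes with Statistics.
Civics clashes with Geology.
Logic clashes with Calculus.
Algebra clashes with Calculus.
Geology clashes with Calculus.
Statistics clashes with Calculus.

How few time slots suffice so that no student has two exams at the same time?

The cycle Art-Econ-Algebra-Chemistry-Statistics-Art has odd length 5, so it cannot be 2-colored; at least 3 time slots are needed.
Using 3 time slots: Econ=1, History=1, Physics=2, Chemistry=1, Art=2, Civics=1, Logic=2, Algebra=2, Geology=2, Statistics=3, Calculus=1. Each listed conflict is separated.

3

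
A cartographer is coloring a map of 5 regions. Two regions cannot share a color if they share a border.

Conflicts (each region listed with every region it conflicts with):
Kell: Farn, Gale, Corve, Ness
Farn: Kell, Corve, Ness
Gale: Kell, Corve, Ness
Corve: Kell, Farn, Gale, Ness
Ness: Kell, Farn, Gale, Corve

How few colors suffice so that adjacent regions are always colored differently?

4

Kell, Gale, Corve, Ness are mutually in conflict, so at least 4 colors are needed.
4 colors suffice: Kell=3, Farn=4, Gale=4, Corve=2, Ness=1. Every pair that conflicts lands in different colors.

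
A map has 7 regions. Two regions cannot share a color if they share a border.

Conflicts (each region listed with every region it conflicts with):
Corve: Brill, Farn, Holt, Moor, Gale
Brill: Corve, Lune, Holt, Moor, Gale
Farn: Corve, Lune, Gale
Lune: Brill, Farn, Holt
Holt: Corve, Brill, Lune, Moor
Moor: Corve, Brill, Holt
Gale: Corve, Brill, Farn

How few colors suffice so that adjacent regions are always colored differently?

4

Corve, Brill, Holt, Moor all conflict with each other, so at least 4 colors are needed.
4 colors suffice: color 1 → {Brill, Farn}; color 2 → {Corve, Lune}; color 3 → {Holt, Gale}; color 4 → {Moor}. No two conflicting regions share a color.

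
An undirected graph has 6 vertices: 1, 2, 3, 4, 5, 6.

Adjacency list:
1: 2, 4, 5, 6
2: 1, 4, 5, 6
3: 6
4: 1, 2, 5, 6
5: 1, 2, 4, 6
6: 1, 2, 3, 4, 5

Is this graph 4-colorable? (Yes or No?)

1, 2, 4, 5, 6 are pairwise adjacent (a clique of size 5), so at least 5 colors are needed.
So 4 colors are not enough.

No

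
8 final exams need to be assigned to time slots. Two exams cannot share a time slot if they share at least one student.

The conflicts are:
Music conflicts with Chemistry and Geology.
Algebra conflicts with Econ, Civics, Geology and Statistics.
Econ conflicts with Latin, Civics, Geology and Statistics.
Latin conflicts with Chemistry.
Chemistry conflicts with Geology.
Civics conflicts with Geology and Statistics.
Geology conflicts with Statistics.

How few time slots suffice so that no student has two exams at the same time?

Algebra, Econ, Civics, Geology, Statistics pairwise conflict, so at least 5 time slots are needed.
5 time slots suffice: time slot 1 → {Latin, Geology}; time slot 2 → {Econ, Chemistry}; time slot 3 → {Music, Civics}; time slot 4 → {Statistics}; time slot 5 → {Algebra}. Every pair that conflicts lands in different time slots.

5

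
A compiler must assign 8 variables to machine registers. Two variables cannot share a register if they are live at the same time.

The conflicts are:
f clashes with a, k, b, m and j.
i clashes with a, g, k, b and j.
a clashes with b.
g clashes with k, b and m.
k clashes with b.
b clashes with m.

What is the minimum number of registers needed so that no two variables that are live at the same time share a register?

4

i, g, k, b all conflict with each other, so at least 4 registers are needed.
4 registers suffice: f=2, i=2, a=3, g=3, k=4, b=1, m=4, j=1. No two conflicting variables share a register.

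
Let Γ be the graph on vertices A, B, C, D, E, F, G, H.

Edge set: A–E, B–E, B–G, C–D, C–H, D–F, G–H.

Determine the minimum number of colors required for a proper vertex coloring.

C and D are adjacent, so at least 2 colors are needed.
2 colors suffice: A=blue, B=blue, C=red, D=blue, E=red, F=red, G=red, H=blue. Every edge joins two different colors.

2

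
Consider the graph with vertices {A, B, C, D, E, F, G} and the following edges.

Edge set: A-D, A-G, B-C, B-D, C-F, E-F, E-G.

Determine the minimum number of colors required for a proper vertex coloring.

3

The cycle F-C-B-D-A-G-E-F has odd length 7, so it cannot be 2-colored; at least 3 colors are needed.
One proper 3-coloring: A=2, B=2, C=1, D=1, E=1, F=2, G=3. Each edge has distinct colors on its endpoints.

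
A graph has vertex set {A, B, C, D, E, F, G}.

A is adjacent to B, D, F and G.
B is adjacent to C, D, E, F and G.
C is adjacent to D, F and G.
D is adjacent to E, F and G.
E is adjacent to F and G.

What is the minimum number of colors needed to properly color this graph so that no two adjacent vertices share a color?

4

B, C, D, G are mutually adjacent (a clique of size 4), so at least 4 colors are needed.
4 colors suffice: color 1 → {B}; color 2 → {D}; color 3 → {F, G}; color 4 → {A, C, E}. No two adjacent vertices share a color.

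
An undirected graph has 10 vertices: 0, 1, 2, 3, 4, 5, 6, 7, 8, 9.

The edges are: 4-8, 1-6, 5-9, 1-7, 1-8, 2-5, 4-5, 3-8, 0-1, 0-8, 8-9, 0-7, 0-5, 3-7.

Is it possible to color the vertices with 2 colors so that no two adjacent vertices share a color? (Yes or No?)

No

0, 1, 7 are pairwise adjacent, so at least 3 colors are needed.
So 2 colors are not enough.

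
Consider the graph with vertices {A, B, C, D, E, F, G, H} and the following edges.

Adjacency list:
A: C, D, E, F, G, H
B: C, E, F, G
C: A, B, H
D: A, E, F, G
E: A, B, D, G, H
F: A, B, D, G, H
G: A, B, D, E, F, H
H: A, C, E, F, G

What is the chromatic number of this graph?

4

A, D, E, G are mutually adjacent (a clique of size 4), so at least 4 colors are needed.
A valid assignment using 4 colors: A=2, B=2, C=1, D=3, E=4, F=4, G=1, H=3. Each edge has distinct colors on its endpoints.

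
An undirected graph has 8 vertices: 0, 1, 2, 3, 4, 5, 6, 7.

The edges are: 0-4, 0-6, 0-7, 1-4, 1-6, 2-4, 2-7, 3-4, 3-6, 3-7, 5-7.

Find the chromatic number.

1 and 6 are adjacent, so at least 2 colors are needed.
A valid assignment using 2 colors: 0=blue, 1=blue, 2=blue, 3=blue, 4=red, 5=blue, 6=red, 7=red. Each edge has distinct colors on its endpoints.

2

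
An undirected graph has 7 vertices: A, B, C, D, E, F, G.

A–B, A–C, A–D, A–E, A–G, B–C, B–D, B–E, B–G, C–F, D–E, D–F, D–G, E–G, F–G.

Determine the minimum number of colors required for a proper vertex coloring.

5

A, B, D, E, G are pairwise adjacent (a clique of size 5), so at least 5 colors are needed.
5 colors suffice: A=2, B=3, C=1, D=1, E=5, F=2, G=4. Each edge has distinct colors on its endpoints.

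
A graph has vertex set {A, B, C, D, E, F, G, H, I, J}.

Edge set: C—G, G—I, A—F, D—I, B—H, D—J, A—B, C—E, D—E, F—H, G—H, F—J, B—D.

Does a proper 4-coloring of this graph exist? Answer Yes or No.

The chromatic number is 3. The cycle B-D-J-F-A-B has odd length 5, so it cannot be 2-colored; at least 3 colors are needed.
3 colors suffice: color red → {D, F, G}; color blue → {A, C, H, I, J}; color green → {B, E}.
Since 4 ≥ 3, a proper 4-coloring certainly exists.

Yes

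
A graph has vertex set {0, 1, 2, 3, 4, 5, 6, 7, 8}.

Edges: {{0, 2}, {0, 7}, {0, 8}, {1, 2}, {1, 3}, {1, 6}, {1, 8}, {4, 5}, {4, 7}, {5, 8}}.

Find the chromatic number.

The cycle 4-5-8-0-7-4 has odd length 5, so it cannot be 2-colored; at least 3 colors are needed.
3 colors suffice: color a → {0, 1, 5}; color b → {2, 3, 4, 6, 8}; color c → {7}. No two adjacent vertices share a color.

3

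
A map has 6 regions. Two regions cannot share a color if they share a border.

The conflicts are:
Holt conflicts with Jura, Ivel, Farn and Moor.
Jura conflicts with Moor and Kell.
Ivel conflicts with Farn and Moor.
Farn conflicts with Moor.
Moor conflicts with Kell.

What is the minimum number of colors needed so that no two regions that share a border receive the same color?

Holt, Ivel, Farn, Moor are mutually in conflict, so at least 4 colors are needed.
One proper 4-coloring: Holt=2, Jura=3, Ivel=4, Farn=3, Moor=1, Kell=2. No two conflicting regions share a color.

4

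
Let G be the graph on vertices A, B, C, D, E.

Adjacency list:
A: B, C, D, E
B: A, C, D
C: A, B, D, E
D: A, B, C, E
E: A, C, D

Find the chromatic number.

4

A, B, C, D are mutually adjacent (a clique of size 4), so at least 4 colors are needed.
4 colors suffice: color 1 → {D}; color 2 → {A}; color 3 → {C}; color 4 → {B, E}. Every edge joins two different colors.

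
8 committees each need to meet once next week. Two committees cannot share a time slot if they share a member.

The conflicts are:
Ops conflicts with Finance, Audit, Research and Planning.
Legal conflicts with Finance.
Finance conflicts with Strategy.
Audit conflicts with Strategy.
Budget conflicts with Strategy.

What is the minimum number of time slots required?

2

Ops and Research conflict, so at least 2 time slots are needed.
2 time slots suffice: time slot 1 → {Ops, Legal, Strategy}; time slot 2 → {Finance, Audit, Budget, Research, Planning}. Each listed conflict is separated.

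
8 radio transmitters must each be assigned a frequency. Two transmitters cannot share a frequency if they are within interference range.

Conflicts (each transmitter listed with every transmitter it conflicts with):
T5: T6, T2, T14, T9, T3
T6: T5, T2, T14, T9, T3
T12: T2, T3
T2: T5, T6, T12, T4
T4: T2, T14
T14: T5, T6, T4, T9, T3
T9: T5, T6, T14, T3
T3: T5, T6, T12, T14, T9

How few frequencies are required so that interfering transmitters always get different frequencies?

T5, T6, T14, T9, T3 all conflict with each other, so at least 5 frequencies are needed.
5 frequencies suffice: T5=1, T6=2, T12=1, T2=3, T4=1, T14=3, T9=5, T3=4. No two conflicting transmitters share a frequency.

5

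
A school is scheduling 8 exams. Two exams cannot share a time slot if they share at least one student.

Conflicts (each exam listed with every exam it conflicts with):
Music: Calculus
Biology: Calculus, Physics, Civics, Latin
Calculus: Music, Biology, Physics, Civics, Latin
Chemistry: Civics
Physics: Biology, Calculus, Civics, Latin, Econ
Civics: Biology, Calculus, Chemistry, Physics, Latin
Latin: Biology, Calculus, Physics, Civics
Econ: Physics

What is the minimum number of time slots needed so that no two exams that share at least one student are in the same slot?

5

Biology, Calculus, Physics, Civics, Latin are mutually in conflict, so at least 5 time slots are needed.
A valid assignment using 5 time slots: Music=2, Biology=5, Calculus=1, Chemistry=1, Physics=2, Civics=3, Latin=4, Econ=1. No two conflicting exams share a time slot.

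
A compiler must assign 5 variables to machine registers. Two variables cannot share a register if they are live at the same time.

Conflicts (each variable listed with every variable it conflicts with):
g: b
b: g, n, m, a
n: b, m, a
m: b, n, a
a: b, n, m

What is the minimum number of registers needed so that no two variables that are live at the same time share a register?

b, n, m, a all conflict with each other, so at least 4 registers are needed.
Using 4 registers: g=2, b=1, n=3, m=4, a=2. Each listed conflict is separated.

4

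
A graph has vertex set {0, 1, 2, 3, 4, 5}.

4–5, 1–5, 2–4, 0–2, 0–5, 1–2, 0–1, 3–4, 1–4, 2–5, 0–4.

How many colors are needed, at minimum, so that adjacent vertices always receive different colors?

0, 1, 2, 4, 5 are pairwise adjacent (a clique of size 5), so at least 5 colors are needed.
5 colors suffice: color red → {4}; color blue → {1, 3}; color green → {2}; color yellow → {0}; color purple → {5}. Each edge has distinct colors on its endpoints.

5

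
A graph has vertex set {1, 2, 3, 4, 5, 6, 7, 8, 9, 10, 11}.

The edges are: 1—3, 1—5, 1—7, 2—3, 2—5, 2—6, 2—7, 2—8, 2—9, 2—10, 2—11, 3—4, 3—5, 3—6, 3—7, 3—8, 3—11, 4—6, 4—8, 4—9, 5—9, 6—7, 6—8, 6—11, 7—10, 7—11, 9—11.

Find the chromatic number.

5

2, 3, 6, 7, 11 are mutually adjacent (a clique of size 5), so at least 5 colors are needed.
5 colors suffice: color a → {1, 2, 4}; color b → {3, 9, 10}; color c → {5, 7, 8}; color d → {6}; color e → {11}. Every edge joins two different colors.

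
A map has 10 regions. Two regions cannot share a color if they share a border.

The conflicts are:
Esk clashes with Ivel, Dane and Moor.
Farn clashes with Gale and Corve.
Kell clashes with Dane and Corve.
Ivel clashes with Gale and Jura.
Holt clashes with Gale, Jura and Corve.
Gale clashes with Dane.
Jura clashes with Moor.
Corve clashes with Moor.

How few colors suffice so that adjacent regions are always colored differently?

3

The cycle Kell-Dane-Esk-Moor-Corve-Kell has odd length 5, so it cannot be 2-colored; at least 3 colors are needed.
A valid assignment using 3 colors: Esk=1, Farn=2, Kell=3, Ivel=2, Holt=2, Gale=1, Jura=1, Dane=2, Corve=1, Moor=2. No two conflicting regions share a color.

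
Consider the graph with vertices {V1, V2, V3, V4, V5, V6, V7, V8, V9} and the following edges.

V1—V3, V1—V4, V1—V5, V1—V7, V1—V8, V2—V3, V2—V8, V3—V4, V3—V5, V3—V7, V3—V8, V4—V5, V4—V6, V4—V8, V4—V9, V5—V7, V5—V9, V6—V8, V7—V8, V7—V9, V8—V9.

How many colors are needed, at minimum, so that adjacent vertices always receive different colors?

V1, V3, V4, V5 are pairwise adjacent (a clique of size 4), so at least 4 colors are needed.
4 colors suffice: color 1 → {V5, V8}; color 2 → {V2, V4, V7}; color 3 → {V3, V6, V9}; color 4 → {V1}. No two adjacent vertices share a color.

4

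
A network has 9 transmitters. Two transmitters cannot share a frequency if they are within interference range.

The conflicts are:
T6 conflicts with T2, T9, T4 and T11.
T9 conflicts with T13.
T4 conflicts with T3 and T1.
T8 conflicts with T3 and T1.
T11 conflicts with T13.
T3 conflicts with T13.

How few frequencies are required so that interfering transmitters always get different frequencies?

3

The cycle T13-T9-T6-T4-T3-T13 has odd length 5, so it cannot be 2-colored; at least 3 frequencies are needed.
3 frequencies suffice: frequency 1 → {T6, T3, T1}; frequency 2 → {T2, T4, T8, T13}; frequency 3 → {T9, T11}. Every pair that conflicts lands in different frequencies.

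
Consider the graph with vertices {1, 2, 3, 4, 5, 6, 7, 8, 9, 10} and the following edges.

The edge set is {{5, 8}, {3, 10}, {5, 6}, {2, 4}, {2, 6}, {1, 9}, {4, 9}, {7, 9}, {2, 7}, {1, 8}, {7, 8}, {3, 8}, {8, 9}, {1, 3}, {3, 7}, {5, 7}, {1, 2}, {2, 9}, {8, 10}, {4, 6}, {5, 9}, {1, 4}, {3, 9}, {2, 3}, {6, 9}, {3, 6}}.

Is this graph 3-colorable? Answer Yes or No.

2, 3, 6, 9 are pairwise adjacent (a clique of size 4), so at least 4 colors are needed.
So 3 colors are not enough.

No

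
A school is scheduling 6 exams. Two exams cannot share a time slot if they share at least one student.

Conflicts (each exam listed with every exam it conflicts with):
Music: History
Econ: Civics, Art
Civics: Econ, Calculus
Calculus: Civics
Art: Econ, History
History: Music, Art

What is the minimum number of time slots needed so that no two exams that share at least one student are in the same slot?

2

Civics and Calculus conflict, so at least 2 time slots are needed.
A valid assignment using 2 time slots: Music=1, Econ=2, Civics=1, Calculus=2, Art=1, History=2. Each listed conflict is separated.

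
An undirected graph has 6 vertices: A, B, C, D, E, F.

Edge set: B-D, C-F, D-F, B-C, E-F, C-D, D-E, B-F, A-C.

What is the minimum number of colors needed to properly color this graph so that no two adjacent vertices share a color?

B, C, D, F are pairwise adjacent (a clique of size 4), so at least 4 colors are needed.
4 colors suffice: A=1, B=4, C=2, D=3, E=2, F=1. Each edge has distinct colors on its endpoints.

4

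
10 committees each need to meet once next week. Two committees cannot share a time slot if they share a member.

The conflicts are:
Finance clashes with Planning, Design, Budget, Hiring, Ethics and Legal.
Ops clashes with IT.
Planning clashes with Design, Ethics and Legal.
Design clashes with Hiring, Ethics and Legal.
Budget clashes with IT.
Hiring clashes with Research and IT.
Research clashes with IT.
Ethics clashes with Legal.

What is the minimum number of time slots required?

5

Finance, Planning, Design, Ethics, Legal pairwise conflict, so at least 5 time slots are needed.
5 time slots suffice: time slot 1 → {Finance, IT}; time slot 2 → {Ops, Design, Budget, Research}; time slot 3 → {Hiring, Ethics}; time slot 4 → {Legal}; time slot 5 → {Planning}. Every pair that conflicts lands in different time slots.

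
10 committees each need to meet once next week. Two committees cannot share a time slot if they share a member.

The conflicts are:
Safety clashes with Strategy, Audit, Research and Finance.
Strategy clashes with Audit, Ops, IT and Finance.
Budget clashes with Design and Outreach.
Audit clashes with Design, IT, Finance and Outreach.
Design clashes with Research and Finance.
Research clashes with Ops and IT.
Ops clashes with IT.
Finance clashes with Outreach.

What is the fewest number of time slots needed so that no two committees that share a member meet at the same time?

Safety, Strategy, Audit, Finance are mutually in conflict, so at least 4 time slots are needed.
4 time slots suffice: Safety=4, Strategy=2, Budget=1, Audit=1, Design=2, Research=1, Ops=4, IT=3, Finance=3, Outreach=2. Every pair that conflicts lands in different time slots.

4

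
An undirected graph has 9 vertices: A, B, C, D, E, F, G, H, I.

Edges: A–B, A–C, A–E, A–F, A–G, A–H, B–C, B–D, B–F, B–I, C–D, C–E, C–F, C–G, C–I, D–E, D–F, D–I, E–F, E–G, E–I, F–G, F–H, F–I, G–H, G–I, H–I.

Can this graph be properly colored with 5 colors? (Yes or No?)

The chromatic number is 5. B, C, D, F, I are pairwise adjacent (a clique of size 5), so at least 5 colors are needed.
5 colors suffice: color 1 → {F}; color 2 → {C, H}; color 3 → {A, I}; color 4 → {D, G}; color 5 → {B, E}.
That is already a proper 5-coloring.

Yes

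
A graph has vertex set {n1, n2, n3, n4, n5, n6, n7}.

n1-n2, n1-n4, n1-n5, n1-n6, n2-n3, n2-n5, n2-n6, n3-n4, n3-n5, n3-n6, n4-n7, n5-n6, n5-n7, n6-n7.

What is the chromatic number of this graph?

4

n1, n2, n5, n6 form a clique, so at least 4 colors are needed.
A valid assignment using 4 colors: n1=green, n2=yellow, n3=green, n4=red, n5=red, n6=blue, n7=green. Every edge joins two different colors.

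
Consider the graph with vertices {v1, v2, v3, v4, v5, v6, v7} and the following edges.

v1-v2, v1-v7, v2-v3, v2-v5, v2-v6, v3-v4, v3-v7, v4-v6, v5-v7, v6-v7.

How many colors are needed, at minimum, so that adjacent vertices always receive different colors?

2

v1 and v2 are adjacent, so at least 2 colors are needed.
2 colors suffice: color 1 → {v2, v4, v7}; color 2 → {v1, v3, v5, v6}. Every edge joins two different colors.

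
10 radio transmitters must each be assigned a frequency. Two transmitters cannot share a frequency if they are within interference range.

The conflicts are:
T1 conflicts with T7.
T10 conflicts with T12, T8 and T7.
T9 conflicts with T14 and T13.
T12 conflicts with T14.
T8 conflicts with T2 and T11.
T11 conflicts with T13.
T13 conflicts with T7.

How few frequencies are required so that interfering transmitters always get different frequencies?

The cycle T10-T7-T13-T11-T8-T10 has odd length 5, so it cannot be 2-colored; at least 3 frequencies are needed.
3 frequencies suffice: T1=1, T10=1, T9=2, T12=2, T8=2, T2=1, T14=1, T11=3, T13=1, T7=2. Every pair that conflicts lands in different frequencies.

3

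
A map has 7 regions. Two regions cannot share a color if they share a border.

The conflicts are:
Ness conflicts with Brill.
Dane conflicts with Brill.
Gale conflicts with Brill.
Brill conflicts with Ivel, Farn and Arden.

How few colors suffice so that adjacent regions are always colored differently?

Gale and Brill conflict, so at least 2 colors are needed.
2 colors suffice: color 1 → {Brill}; color 2 → {Ness, Dane, Gale, Ivel, Farn, Arden}. No two conflicting regions share a color.

2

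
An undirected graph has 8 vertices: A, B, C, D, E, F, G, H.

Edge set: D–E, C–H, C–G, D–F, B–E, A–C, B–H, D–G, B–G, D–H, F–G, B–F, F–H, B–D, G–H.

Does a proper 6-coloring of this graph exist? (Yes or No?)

The chromatic number is 5. B, D, F, G, H are mutually adjacent (a clique of size 5), so at least 5 colors are needed.
One proper 5-coloring: A=1, B=4, C=3, D=3, E=1, F=5, G=1, H=2.
Since 6 ≥ 5, a proper 6-coloring certainly exists.

Yes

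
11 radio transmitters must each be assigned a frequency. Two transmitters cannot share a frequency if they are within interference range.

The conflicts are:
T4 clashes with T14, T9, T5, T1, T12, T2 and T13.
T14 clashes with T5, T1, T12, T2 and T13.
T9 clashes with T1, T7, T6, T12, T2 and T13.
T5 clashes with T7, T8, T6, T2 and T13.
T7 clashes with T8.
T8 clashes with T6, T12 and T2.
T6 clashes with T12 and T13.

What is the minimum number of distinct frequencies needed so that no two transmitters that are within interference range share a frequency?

T4, T14, T5, T2 are mutually in conflict, so at least 4 frequencies are needed.
4 frequencies suffice: frequency 1 → {T9, T5}; frequency 2 → {T4, T8}; frequency 3 → {T14, T7, T6}; frequency 4 → {T1, T12, T2, T13}. Every pair that conflicts lands in different frequencies.

4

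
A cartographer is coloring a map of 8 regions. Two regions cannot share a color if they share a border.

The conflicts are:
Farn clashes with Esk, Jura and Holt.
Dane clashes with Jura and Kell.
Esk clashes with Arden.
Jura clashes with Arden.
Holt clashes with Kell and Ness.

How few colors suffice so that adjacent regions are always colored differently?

3

The cycle Jura-Farn-Holt-Kell-Dane-Jura has odd length 5, so it cannot be 2-colored; at least 3 colors are needed.
3 colors suffice: Farn=2, Dane=2, Esk=1, Jura=1, Holt=1, Kell=3, Ness=2, Arden=2. Each listed conflict is separated.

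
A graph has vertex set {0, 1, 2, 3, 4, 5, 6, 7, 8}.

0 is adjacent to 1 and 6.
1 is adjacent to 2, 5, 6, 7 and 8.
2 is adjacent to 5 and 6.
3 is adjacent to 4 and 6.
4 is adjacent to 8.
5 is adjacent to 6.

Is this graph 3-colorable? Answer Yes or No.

No

1, 2, 5, 6 are pairwise adjacent (a clique of size 4), so at least 4 colors are needed.
So 3 colors are not enough.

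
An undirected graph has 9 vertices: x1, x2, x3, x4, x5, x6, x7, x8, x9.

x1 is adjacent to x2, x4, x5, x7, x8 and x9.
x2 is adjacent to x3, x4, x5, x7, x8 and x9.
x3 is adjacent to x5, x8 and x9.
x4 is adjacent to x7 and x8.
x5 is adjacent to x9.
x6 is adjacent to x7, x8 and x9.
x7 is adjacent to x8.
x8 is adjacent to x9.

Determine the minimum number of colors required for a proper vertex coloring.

x1, x2, x4, x7, x8 form a clique, so at least 5 colors are needed.
5 colors suffice: color 1 → {x2, x6}; color 2 → {x5, x8}; color 3 → {x7, x9}; color 4 → {x1, x3}; color 5 → {x4}. No two adjacent vertices share a color.

5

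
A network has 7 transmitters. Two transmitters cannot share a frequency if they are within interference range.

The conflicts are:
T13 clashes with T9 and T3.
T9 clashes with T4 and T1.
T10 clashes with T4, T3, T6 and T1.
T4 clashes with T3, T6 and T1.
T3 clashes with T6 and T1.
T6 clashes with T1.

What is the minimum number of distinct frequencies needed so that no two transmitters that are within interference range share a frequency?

T10, T4, T3, T6, T1 pairwise conflict, so at least 5 frequencies are needed.
5 frequencies suffice: frequency 1 → {T13, T4}; frequency 2 → {T9, T3}; frequency 3 → {T1}; frequency 4 → {T10}; frequency 5 → {T6}. No two conflicting transmitters share a frequency.

5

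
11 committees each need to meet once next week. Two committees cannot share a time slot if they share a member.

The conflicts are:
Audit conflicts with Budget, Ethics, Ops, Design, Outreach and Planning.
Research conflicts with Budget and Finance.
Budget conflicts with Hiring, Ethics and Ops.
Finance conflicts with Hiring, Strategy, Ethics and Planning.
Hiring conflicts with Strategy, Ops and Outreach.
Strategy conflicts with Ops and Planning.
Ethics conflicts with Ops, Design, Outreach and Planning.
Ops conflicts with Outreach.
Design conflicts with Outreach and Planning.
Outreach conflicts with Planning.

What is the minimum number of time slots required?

5

Audit, Ethics, Design, Outreach, Planning all conflict with each other, so at least 5 time slots are needed.
Using 5 time slots: Audit=4, Research=1, Budget=2, Finance=2, Hiring=1, Strategy=4, Ethics=1, Ops=3, Design=5, Outreach=2, Planning=3. Every pair that conflicts lands in different time slots.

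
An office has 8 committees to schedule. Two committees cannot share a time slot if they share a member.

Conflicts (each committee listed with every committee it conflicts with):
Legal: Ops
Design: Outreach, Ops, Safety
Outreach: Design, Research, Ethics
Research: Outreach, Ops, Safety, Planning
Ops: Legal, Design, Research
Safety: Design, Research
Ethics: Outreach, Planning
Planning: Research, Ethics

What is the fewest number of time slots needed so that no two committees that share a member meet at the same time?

Ethics and Planning conflict, so at least 2 time slots are needed.
A valid assignment using 2 time slots: Legal=1, Design=1, Outreach=2, Research=1, Ops=2, Safety=2, Ethics=1, Planning=2. No two conflicting committees share a time slot.

2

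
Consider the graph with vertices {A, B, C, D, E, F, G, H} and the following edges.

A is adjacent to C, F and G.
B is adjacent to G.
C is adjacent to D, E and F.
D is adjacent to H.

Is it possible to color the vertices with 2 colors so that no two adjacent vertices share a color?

A, C, F are pairwise adjacent, so at least 3 colors are needed.
So 2 colors are not enough.

No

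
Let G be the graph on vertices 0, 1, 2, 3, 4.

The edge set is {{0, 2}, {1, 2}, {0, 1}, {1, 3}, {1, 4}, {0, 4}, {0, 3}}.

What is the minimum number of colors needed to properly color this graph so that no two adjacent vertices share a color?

3

0, 1, 2 are mutually adjacent, so at least 3 colors are needed.
3 colors suffice: 0=red, 1=blue, 2=green, 3=green, 4=green. Every edge joins two different colors.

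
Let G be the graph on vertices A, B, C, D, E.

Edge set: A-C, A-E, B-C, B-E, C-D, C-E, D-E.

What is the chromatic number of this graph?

3

C, D, E are mutually adjacent, so at least 3 colors are needed.
One proper 3-coloring: A=3, B=3, C=1, D=3, E=2. Every edge joins two different colors.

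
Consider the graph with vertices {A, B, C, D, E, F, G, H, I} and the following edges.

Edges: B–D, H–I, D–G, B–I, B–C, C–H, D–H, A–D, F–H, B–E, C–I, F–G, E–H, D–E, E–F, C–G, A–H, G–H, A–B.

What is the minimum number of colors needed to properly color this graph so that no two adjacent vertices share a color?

3

C, H, I are mutually adjacent, so at least 3 colors are needed.
3 colors suffice: color 1 → {B, H}; color 2 → {C, D, F}; color 3 → {A, E, G, I}. No two adjacent vertices share a color.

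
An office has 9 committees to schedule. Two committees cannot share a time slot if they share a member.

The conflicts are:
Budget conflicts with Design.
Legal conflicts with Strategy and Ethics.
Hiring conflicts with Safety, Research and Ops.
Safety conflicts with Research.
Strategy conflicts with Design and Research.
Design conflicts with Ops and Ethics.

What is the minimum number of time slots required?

3

Hiring, Safety, Research pairwise conflict, so at least 3 time slots are needed.
Using 3 time slots: Budget=2, Legal=1, Hiring=1, Safety=3, Strategy=3, Design=1, Research=2, Ops=2, Ethics=2. Every pair that conflicts lands in different time slots.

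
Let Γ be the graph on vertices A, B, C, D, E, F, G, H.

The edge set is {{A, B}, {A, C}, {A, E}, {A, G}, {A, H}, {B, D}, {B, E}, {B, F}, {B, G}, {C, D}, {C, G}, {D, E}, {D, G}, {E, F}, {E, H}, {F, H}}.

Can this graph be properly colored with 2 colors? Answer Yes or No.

No

C, D, G are mutually adjacent, so at least 3 colors are needed.
So 2 colors are not enough.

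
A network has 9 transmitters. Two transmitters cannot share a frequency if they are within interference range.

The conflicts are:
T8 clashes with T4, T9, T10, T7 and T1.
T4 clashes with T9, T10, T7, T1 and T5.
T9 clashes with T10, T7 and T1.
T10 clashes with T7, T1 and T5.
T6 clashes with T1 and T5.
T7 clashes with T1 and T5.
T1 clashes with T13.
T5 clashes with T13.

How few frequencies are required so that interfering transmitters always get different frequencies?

6

T8, T4, T9, T10, T7, T1 pairwise conflict, so at least 6 frequencies are needed.
6 frequencies suffice: frequency 1 → {T1, T5}; frequency 2 → {T10, T6, T13}; frequency 3 → {T7}; frequency 4 → {T4}; frequency 5 → {T9}; frequency 6 → {T8}. No two conflicting transmitters share a frequency.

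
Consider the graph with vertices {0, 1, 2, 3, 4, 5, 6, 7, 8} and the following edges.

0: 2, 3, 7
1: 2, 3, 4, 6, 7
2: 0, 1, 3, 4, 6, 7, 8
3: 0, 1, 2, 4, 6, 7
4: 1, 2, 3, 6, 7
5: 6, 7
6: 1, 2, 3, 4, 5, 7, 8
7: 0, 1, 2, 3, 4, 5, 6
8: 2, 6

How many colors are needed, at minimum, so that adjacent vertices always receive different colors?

1, 2, 3, 4, 6, 7 are pairwise adjacent (a clique of size 6), so at least 6 colors are needed.
6 colors suffice: color red → {2, 5}; color blue → {0, 6}; color green → {7, 8}; color yellow → {3}; color purple → {1}; color orange → {4}. No two adjacent vertices share a color.

6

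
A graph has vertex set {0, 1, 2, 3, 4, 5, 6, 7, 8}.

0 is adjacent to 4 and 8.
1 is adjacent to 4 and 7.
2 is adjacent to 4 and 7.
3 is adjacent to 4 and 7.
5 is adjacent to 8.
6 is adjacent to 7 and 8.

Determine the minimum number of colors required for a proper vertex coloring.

2

5 and 8 are adjacent, so at least 2 colors are needed.
A valid assignment using 2 colors: 0=b, 1=b, 2=b, 3=b, 4=a, 5=b, 6=b, 7=a, 8=a. No two adjacent vertices share a color.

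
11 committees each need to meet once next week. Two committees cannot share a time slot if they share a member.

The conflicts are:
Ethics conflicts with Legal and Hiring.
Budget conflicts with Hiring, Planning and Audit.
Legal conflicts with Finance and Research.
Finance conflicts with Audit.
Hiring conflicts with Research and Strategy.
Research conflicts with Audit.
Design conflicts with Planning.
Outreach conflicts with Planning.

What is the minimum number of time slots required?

2

Legal and Finance conflict, so at least 2 time slots are needed.
2 time slots suffice: time slot 1 → {Legal, Hiring, Planning, Audit}; time slot 2 → {Ethics, Budget, Finance, Research, Design, Strategy, Outreach}. Each listed conflict is separated.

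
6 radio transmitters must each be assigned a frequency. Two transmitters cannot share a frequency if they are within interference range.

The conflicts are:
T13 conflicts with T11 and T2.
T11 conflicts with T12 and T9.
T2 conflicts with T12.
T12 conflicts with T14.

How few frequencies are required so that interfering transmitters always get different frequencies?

2

T12 and T14 conflict, so at least 2 frequencies are needed.
Using 2 frequencies: T13=1, T11=2, T2=2, T12=1, T14=2, T9=1. No two conflicting transmitters share a frequency.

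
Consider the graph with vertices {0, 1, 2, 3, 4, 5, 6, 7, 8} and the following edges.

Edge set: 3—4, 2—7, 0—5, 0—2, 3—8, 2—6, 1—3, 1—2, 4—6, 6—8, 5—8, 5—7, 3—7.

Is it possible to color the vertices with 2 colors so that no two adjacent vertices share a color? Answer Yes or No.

The cycle 8-5-0-2-6-8 has odd length 5, so it cannot be 2-colored; at least 3 colors are needed.
So 2 colors are not enough.

No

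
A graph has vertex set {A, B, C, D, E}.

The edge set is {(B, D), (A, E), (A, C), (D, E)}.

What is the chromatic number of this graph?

2

D and E are adjacent, so at least 2 colors are needed.
2 colors suffice: color 1 → {A, D}; color 2 → {B, C, E}. Each edge has distinct colors on its endpoints.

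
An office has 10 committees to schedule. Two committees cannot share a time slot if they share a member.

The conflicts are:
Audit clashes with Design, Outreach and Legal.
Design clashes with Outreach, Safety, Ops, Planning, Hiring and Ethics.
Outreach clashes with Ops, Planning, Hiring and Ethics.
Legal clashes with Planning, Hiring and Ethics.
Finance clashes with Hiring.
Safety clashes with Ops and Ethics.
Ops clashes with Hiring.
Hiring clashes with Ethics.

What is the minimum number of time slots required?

Design, Outreach, Ops, Hiring all conflict with each other, so at least 4 time slots are needed.
4 time slots suffice: time slot 1 → {Design, Legal, Finance}; time slot 2 → {Audit, Safety, Planning, Hiring}; time slot 3 → {Outreach}; time slot 4 → {Ops, Ethics}. Each listed conflict is separated.

4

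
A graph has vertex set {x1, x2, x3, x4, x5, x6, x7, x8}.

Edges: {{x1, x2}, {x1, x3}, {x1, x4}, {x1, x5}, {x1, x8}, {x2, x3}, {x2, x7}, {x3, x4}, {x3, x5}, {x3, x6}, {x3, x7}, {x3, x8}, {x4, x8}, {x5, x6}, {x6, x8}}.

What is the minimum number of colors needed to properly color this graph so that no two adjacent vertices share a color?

4

x1, x3, x4, x8 are mutually adjacent (a clique of size 4), so at least 4 colors are needed.
4 colors suffice: color 1 → {x3}; color 2 → {x1, x6, x7}; color 3 → {x2, x5, x8}; color 4 → {x4}. No two adjacent vertices share a color.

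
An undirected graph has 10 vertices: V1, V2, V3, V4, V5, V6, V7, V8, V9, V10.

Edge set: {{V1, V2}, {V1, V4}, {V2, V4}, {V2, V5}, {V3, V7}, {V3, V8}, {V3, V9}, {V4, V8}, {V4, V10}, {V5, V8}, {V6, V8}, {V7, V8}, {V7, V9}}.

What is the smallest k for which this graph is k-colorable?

V1, V2, V4 form a triangle, so at least 3 colors are needed.
3 colors suffice: color 1 → {V2, V8, V9, V10}; color 2 → {V3, V4, V5, V6}; color 3 → {V1, V7}. No two adjacent vertices share a color.

3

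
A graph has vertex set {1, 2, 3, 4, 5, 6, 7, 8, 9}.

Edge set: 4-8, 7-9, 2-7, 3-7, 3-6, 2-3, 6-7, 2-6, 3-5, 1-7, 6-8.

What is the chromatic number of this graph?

4

2, 3, 6, 7 form a clique, so at least 4 colors are needed.
4 colors suffice: color a → {5, 7, 8}; color b → {1, 4, 6, 9}; color c → {3}; color d → {2}. Every edge joins two different colors.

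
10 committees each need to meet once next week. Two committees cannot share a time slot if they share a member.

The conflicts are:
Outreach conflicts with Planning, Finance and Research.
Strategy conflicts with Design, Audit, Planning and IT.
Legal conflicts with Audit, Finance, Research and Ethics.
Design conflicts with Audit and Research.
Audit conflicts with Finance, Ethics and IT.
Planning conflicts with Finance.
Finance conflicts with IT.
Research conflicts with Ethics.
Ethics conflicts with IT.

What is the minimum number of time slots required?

3

Outreach, Planning, Finance are mutually in conflict, so at least 3 time slots are needed.
A valid assignment using 3 time slots: Outreach=3, Strategy=2, Legal=3, Design=3, Audit=1, Planning=1, Finance=2, Research=1, Ethics=2, IT=3. No two conflicting committees share a time slot.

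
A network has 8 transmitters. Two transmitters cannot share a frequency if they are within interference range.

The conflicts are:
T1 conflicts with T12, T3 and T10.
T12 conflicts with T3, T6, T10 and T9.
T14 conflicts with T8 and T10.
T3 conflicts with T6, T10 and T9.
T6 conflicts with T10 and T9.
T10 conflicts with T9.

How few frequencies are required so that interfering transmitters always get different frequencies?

T12, T3, T6, T10, T9 all conflict with each other, so at least 5 frequencies are needed.
5 frequencies suffice: T1=4, T12=2, T14=2, T3=3, T6=5, T8=1, T10=1, T9=4. No two conflicting transmitters share a frequency.

5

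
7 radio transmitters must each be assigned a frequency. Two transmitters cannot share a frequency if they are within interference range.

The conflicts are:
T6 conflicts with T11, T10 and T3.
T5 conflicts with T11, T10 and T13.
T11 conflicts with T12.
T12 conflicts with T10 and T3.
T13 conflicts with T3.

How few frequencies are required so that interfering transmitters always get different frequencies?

The cycle T3-T6-T10-T5-T13-T3 has odd length 5, so it cannot be 2-colored; at least 3 frequencies are needed.
3 frequencies suffice: frequency 1 → {T11, T10, T3}; frequency 2 → {T6, T5, T12}; frequency 3 → {T13}. No two conflicting transmitters share a frequency.

3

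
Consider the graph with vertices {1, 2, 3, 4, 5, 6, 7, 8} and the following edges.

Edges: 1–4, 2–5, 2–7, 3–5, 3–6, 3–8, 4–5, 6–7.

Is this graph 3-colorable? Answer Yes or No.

The chromatic number is 3. The cycle 7-6-3-5-2-7 has odd length 5, so it cannot be 2-colored; at least 3 colors are needed.
A valid assignment using 3 colors: 1=blue, 2=red, 3=red, 4=red, 5=blue, 6=green, 7=blue, 8=blue.
That is already a proper 3-coloring.

Yes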